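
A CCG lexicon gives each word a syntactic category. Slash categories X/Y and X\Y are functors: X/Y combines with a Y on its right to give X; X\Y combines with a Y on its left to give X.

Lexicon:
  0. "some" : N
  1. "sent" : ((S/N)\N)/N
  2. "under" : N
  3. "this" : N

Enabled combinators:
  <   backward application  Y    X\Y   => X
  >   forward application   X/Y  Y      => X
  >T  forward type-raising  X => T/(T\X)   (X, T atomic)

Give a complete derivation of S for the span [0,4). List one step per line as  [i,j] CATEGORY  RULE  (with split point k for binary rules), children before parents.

[0,4] S   >
  [0,3] S/N   <
    [0,1] "some" : N
    [1,3] (S/N)\N   >
      [1,2] "sent" : ((S/N)\N)/N
      [2,3] "under" : N
  [3,4] "this" : N

[0,1] N  lex  "some"
[1,2] ((S/N)\N)/N  lex  "sent"
[2,3] N  lex  "under"
[1,3] (S/N)\N  >  k=2
[0,3] S/N  <  k=1
[3,4] N  lex  "this"
[0,4] S  >  k=3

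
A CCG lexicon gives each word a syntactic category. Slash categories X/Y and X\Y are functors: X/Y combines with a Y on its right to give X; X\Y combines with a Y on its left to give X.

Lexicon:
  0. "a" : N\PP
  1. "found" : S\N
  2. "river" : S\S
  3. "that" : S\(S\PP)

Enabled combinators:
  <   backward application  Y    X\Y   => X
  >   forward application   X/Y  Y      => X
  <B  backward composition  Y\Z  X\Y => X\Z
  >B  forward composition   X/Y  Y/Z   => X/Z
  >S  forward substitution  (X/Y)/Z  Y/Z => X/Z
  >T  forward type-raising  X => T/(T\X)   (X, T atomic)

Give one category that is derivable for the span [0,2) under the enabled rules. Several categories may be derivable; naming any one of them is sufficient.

S\PP

[0,4] S   <
  [0,3] S\PP   <B
    [0,2] S\PP   <B
      [0,1] "a" : N\PP
      [1,2] "found" : S\N
    [2,3] "river" : S\S
  [3,4] "that" : S\(S\PP)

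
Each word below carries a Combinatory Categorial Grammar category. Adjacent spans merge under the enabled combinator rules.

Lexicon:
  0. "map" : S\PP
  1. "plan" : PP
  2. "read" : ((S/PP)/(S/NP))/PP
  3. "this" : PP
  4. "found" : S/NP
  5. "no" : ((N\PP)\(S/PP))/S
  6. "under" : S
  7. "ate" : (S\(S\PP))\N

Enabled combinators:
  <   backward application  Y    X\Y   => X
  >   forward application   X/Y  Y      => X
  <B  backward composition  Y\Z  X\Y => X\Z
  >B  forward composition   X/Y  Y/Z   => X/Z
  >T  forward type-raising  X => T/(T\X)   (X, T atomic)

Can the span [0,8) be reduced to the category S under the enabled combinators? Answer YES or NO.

YES

[0,8] S   <
  [0,1] "map" : S\PP
  [1,8] S\(S\PP)   <
    [1,7] N   >
      [1,2] N/(N\PP)   >T
        [1,2] "plan" : PP
      [2,7] N\PP   <
        [2,5] S/PP   >
          [2,4] (S/PP)/(S/NP)   >
            [2,3] "read" : ((S/PP)/(S/NP))/PP
            [3,4] "this" : PP
          [4,5] "found" : S/NP
        [5,7] (N\PP)\(S/PP)   >
          [5,6] "no" : ((N\PP)\(S/PP))/S
          [6,7] "under" : S
    [7,8] "ate" : (S\(S\PP))\N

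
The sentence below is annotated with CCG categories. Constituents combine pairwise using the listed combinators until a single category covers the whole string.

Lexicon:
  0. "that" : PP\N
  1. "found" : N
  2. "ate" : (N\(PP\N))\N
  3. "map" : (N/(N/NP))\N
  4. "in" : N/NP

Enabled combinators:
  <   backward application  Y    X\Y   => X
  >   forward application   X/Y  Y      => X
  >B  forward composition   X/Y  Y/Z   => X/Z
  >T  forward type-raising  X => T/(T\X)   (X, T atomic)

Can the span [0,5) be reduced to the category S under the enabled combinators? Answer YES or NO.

NO

PP\N N (N\(PP\N))\N (N/(N/NP))\N N/NP
CKY chart[0,5] = {N, N/(N\N), NP/(NP\N), PP/(PP\N), S/(S\N)}; S ∉ chart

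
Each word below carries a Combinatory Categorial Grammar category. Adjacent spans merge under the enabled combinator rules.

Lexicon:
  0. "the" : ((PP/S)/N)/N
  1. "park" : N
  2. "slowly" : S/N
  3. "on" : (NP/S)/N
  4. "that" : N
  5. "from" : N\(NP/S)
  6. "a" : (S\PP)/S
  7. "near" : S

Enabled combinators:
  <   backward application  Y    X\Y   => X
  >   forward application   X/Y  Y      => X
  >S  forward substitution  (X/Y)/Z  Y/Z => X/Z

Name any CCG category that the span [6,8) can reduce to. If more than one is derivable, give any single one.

[0,8] S   <
  [0,6] PP   >
    [0,3] PP/N   >S
      [0,2] (PP/S)/N   >
        [0,1] "the" : ((PP/S)/N)/N
        [1,2] "park" : N
      [2,3] "slowly" : S/N
    [3,6] N   <
      [3,5] NP/S   >
        [3,4] "on" : (NP/S)/N
        [4,5] "that" : N
      [5,6] "from" : N\(NP/S)
  [6,8] S\PP   >
    [6,7] "a" : (S\PP)/S
    [7,8] "near" : S

S\PP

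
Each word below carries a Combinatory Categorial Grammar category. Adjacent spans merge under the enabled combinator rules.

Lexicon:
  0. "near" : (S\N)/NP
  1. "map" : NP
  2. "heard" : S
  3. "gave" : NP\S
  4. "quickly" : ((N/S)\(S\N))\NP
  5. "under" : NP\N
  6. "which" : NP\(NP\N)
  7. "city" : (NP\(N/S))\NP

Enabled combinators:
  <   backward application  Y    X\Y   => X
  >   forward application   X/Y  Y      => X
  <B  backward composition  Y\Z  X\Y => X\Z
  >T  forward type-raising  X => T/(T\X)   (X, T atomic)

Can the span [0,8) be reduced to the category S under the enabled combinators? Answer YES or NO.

(S\N)/NP NP S NP\S ((N/S)\(S\N))\NP NP\N NP\(NP\N) (NP\(N/S))\NP
CKY chart[0,8] = {N/(N\NP), NP, NP/(NP\NP), PP/(PP\NP), S/(S\NP)}; S ∉ chart

NO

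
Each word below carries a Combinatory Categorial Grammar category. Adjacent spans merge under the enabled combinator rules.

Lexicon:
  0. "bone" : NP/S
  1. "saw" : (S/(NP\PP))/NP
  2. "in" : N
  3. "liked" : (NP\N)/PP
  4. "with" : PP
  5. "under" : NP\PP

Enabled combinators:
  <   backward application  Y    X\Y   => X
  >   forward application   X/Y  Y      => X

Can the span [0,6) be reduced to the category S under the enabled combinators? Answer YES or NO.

NP/S (S/(NP\PP))/NP N (NP\N)/PP PP NP\PP
CKY chart[0,6] = {NP}; S ∉ chart

NO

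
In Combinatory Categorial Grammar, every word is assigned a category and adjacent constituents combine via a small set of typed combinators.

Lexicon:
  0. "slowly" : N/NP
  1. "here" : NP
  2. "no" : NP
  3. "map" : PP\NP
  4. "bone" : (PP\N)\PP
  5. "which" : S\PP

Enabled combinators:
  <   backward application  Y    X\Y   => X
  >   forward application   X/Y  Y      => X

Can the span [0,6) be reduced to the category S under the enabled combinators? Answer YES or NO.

[0,6] S   <
  [0,5] PP   <
    [0,2] N   >
      [0,1] "slowly" : N/NP
      [1,2] "here" : NP
    [2,5] PP\N   <
      [2,4] PP   <
        [2,3] "no" : NP
        [3,4] "map" : PP\NP
      [4,5] "bone" : (PP\N)\PP
  [5,6] "which" : S\PP

YES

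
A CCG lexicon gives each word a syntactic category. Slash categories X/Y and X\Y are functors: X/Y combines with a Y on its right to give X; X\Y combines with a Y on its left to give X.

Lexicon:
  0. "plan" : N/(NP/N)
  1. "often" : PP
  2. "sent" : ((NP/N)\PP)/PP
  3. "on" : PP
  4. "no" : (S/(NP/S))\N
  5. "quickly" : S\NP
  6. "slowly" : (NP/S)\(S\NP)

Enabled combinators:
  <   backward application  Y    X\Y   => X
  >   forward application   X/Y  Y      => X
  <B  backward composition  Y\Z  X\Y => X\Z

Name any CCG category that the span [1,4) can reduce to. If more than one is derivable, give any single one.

NP/N

[0,7] S   >
  [0,5] S/(NP/S)   <
    [0,4] N   >
      [0,1] "plan" : N/(NP/N)
      [1,4] NP/N   <
        [1,2] "often" : PP
        [2,4] (NP/N)\PP   >
          [2,3] "sent" : ((NP/N)\PP)/PP
          [3,4] "on" : PP
    [4,5] "no" : (S/(NP/S))\N
  [5,7] NP/S   <
    [5,6] "quickly" : S\NP
    [6,7] "slowly" : (NP/S)\(S\NP)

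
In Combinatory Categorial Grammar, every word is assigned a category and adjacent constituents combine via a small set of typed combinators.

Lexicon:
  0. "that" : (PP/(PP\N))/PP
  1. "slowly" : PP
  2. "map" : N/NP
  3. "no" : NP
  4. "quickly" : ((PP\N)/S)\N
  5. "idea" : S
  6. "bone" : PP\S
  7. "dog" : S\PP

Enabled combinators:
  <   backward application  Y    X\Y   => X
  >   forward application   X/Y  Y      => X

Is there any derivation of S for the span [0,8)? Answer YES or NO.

NO

(PP/(PP\N))/PP PP N/NP NP ((PP\N)/S)\N S PP\S S\PP
CKY chart[0,8] = {PP}; S ∉ chart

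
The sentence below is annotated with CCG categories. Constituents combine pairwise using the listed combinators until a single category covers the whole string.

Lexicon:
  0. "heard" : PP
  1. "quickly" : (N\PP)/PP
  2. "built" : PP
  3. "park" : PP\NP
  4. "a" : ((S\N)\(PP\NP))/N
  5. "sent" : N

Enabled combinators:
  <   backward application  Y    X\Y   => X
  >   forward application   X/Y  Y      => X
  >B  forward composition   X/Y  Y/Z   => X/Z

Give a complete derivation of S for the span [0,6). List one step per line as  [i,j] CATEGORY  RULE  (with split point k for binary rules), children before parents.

[0,6] S   <
  [0,3] N   <
    [0,1] "heard" : PP
    [1,3] N\PP   >
      [1,2] "quickly" : (N\PP)/PP
      [2,3] "built" : PP
  [3,6] S\N   <
    [3,4] "park" : PP\NP
    [4,6] (S\N)\(PP\NP)   >
      [4,5] "a" : ((S\N)\(PP\NP))/N
      [5,6] "sent" : N

[0,1] PP  lex  "heard"
[1,2] (N\PP)/PP  lex  "quickly"
[2,3] PP  lex  "built"
[1,3] N\PP  >  k=2
[0,3] N  <  k=1
[3,4] PP\NP  lex  "park"
[4,5] ((S\N)\(PP\NP))/N  lex  "a"
[5,6] N  lex  "sent"
[4,6] (S\N)\(PP\NP)  >  k=5
[3,6] S\N  <  k=4
[0,6] S  <  k=3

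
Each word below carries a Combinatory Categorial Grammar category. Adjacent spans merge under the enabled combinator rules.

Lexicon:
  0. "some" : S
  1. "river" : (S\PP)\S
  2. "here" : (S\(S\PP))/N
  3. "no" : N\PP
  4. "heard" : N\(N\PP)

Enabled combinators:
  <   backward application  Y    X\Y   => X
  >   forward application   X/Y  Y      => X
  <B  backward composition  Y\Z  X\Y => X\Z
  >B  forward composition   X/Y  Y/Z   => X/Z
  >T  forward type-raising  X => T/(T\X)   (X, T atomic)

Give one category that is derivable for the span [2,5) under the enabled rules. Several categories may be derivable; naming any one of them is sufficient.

S\(S\PP)

[0,5] S   <
  [0,2] S\PP   <
    [0,1] "some" : S
    [1,2] "river" : (S\PP)\S
  [2,5] S\(S\PP)   >
    [2,3] "here" : (S\(S\PP))/N
    [3,5] N   <
      [3,4] "no" : N\PP
      [4,5] "heard" : N\(N\PP)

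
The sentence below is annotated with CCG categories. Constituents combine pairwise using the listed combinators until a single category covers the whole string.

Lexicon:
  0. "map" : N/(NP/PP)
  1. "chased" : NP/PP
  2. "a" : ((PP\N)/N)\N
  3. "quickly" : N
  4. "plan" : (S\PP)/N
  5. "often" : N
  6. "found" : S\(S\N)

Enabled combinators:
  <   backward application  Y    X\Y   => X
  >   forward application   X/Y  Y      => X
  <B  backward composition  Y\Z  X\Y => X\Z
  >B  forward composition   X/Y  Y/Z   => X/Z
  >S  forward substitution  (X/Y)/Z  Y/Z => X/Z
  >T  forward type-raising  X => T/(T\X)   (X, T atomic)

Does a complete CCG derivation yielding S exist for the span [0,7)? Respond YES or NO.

[0,7] S   <
  [0,6] S\N   <B
    [0,4] PP\N   >
      [0,3] (PP\N)/N   <
        [0,2] N   >
          [0,1] "map" : N/(NP/PP)
          [1,2] "chased" : NP/PP
        [2,3] "a" : ((PP\N)/N)\N
      [3,4] "quickly" : N
    [4,6] S\PP   >
      [4,5] "plan" : (S\PP)/N
      [5,6] "often" : N
  [6,7] "found" : S\(S\N)

YES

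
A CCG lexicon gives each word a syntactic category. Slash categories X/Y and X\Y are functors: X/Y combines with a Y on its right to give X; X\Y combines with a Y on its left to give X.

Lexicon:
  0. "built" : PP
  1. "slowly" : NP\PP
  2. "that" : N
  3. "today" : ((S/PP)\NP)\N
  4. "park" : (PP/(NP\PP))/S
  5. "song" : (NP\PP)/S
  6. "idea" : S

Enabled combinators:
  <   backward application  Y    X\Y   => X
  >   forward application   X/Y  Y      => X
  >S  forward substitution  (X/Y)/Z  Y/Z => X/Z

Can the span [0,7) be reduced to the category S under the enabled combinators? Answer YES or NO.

[0,7] S   >
  [0,4] S/PP   <
    [0,2] NP   <
      [0,1] "built" : PP
      [1,2] "slowly" : NP\PP
    [2,4] (S/PP)\NP   <
      [2,3] "that" : N
      [3,4] "today" : ((S/PP)\NP)\N
  [4,7] PP   >
    [4,6] PP/S   >S
      [4,5] "park" : (PP/(NP\PP))/S
      [5,6] "song" : (NP\PP)/S
    [6,7] "idea" : S

YES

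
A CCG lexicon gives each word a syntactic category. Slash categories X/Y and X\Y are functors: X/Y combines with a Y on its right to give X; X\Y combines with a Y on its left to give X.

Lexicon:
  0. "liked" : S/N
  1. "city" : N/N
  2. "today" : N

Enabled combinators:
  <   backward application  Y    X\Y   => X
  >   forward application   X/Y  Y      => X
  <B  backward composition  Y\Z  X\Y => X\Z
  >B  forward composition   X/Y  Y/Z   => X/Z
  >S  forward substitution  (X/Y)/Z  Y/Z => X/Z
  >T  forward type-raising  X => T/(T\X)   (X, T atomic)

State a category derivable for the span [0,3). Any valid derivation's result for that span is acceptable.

S

[0,3] S   >
  [0,2] S/N   >B
    [0,1] "liked" : S/N
    [1,2] "city" : N/N
  [2,3] "today" : N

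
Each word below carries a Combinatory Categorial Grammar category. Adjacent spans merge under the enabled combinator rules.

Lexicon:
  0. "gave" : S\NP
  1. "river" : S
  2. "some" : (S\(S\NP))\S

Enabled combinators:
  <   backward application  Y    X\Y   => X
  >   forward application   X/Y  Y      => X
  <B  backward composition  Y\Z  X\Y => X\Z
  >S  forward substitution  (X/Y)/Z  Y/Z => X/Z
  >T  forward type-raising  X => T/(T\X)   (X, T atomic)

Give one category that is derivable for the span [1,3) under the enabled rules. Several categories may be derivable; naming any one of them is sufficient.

[0,3] S   <
  [0,1] "gave" : S\NP
  [1,3] S\(S\NP)   <
    [1,2] "river" : S
    [2,3] "some" : (S\(S\NP))\S

S\(S\NP)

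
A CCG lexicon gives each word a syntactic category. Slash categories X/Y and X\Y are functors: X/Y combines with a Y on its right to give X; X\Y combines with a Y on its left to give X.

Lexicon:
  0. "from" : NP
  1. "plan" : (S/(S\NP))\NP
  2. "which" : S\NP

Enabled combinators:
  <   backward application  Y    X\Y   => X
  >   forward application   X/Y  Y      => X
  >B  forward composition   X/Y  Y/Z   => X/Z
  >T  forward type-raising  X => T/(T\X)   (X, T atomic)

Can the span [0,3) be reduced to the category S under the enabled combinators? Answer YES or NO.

[0,3] S   >
  [0,2] S/(S\NP)   <
    [0,1] "from" : NP
    [1,2] "plan" : (S/(S\NP))\NP
  [2,3] "which" : S\NP

YES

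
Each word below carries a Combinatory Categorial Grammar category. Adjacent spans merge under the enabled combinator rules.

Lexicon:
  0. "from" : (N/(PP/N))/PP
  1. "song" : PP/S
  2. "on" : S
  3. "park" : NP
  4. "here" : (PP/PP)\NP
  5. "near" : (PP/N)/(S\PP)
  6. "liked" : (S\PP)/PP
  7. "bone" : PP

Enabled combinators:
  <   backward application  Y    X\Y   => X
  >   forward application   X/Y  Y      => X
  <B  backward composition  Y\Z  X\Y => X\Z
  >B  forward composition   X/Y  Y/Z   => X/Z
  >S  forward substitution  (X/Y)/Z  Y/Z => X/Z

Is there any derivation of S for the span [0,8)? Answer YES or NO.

NO

(N/(PP/N))/PP PP/S S NP (PP/PP)\NP (PP/N)/(S\PP) (S\PP)/PP PP
CKY chart[0,8] = {N}; S ∉ chart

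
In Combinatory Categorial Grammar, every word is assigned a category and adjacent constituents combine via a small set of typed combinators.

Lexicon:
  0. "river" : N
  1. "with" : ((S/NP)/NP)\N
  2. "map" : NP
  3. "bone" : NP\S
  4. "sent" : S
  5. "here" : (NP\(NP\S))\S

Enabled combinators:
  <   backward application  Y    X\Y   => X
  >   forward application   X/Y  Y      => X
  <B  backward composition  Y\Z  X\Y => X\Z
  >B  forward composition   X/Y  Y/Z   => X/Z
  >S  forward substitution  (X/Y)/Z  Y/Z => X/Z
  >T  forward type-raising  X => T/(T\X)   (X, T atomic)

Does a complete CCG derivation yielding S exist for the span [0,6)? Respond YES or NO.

[0,6] S   >
  [0,3] S/NP   >
    [0,2] (S/NP)/NP   <
      [0,1] "river" : N
      [1,2] "with" : ((S/NP)/NP)\N
    [2,3] "map" : NP
  [3,6] NP   <
    [3,4] "bone" : NP\S
    [4,6] NP\(NP\S)   <
      [4,5] "sent" : S
      [5,6] "here" : (NP\(NP\S))\S

YES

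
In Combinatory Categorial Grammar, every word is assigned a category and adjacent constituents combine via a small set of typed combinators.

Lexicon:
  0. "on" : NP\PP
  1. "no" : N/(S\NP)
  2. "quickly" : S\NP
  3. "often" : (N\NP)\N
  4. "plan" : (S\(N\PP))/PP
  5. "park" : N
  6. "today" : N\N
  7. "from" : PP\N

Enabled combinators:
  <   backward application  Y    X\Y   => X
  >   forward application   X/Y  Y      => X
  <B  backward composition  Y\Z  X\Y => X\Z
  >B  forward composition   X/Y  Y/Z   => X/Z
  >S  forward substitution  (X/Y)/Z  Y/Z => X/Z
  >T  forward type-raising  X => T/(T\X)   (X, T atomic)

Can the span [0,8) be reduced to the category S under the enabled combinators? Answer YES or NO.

[0,8] S   <
  [0,4] N\PP   <B
    [0,1] "on" : NP\PP
    [1,4] N\NP   <
      [1,3] N   >
        [1,2] "no" : N/(S\NP)
        [2,3] "quickly" : S\NP
      [3,4] "often" : (N\NP)\N
  [4,8] S\(N\PP)   >
    [4,5] "plan" : (S\(N\PP))/PP
    [5,8] PP   >
      [5,6] PP/(PP\N)   >T
        [5,6] "park" : N
      [6,8] PP\N   <B
        [6,7] "today" : N\N
        [7,8] "from" : PP\N

YES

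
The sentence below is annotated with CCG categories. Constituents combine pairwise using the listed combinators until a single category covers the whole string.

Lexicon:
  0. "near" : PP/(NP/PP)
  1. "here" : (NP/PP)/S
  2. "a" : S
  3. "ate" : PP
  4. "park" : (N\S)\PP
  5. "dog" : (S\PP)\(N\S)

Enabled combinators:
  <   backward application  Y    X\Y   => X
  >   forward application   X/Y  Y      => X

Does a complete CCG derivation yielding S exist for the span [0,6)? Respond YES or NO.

[0,6] S   <
  [0,3] PP   >
    [0,1] "near" : PP/(NP/PP)
    [1,3] NP/PP   >
      [1,2] "here" : (NP/PP)/S
      [2,3] "a" : S
  [3,6] S\PP   <
    [3,5] N\S   <
      [3,4] "ate" : PP
      [4,5] "park" : (N\S)\PP
    [5,6] "dog" : (S\PP)\(N\S)

YES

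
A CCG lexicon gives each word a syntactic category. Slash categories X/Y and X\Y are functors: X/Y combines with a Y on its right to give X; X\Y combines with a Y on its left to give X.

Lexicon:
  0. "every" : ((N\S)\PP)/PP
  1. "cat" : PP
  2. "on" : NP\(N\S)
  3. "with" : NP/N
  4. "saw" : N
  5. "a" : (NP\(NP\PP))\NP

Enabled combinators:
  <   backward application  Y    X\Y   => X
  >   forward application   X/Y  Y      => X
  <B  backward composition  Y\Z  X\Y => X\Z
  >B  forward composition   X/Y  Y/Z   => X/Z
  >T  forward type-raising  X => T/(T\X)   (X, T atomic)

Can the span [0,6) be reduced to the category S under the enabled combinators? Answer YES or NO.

((N\S)\PP)/PP PP NP\(N\S) NP/N N (NP\(NP\PP))\NP
CKY chart[0,6] = {N/(N\NP), NP, NP/(NP\NP), PP/(PP\NP), S/(S\NP)}; S ∉ chart

NO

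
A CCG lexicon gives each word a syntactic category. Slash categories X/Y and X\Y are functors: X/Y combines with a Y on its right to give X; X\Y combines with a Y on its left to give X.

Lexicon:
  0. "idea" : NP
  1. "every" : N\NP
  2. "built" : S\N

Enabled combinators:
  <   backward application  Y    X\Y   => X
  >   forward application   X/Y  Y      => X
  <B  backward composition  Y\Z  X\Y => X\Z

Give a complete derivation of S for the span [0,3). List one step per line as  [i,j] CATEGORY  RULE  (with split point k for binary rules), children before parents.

[0,1] NP  lex  "idea"
[1,2] N\NP  lex  "every"
[0,2] N  <  k=1
[2,3] S\N  lex  "built"
[0,3] S  <  k=2

[0,3] S   <
  [0,2] N   <
    [0,1] "idea" : NP
    [1,2] "every" : N\NP
  [2,3] "built" : S\N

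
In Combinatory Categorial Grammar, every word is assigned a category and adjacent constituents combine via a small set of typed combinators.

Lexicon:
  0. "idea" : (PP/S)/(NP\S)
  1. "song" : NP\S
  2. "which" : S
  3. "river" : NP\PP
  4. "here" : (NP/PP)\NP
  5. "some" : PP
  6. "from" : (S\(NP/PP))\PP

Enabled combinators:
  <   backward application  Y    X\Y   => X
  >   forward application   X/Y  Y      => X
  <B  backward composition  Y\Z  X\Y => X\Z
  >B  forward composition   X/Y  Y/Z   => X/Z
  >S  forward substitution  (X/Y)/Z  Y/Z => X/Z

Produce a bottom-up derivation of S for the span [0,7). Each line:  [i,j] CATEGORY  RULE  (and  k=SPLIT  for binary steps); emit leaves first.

[0,7] S   <
  [0,5] NP/PP   <
    [0,4] NP   <
      [0,3] PP   >
        [0,2] PP/S   >
          [0,1] "idea" : (PP/S)/(NP\S)
          [1,2] "song" : NP\S
        [2,3] "which" : S
      [3,4] "river" : NP\PP
    [4,5] "here" : (NP/PP)\NP
  [5,7] S\(NP/PP)   <
    [5,6] "some" : PP
    [6,7] "from" : (S\(NP/PP))\PP

[0,1] (PP/S)/(NP\S)  lex  "idea"
[1,2] NP\S  lex  "song"
[0,2] PP/S  >  k=1
[2,3] S  lex  "which"
[0,3] PP  >  k=2
[3,4] NP\PP  lex  "river"
[0,4] NP  <  k=3
[4,5] (NP/PP)\NP  lex  "here"
[0,5] NP/PP  <  k=4
[5,6] PP  lex  "some"
[6,7] (S\(NP/PP))\PP  lex  "from"
[5,7] S\(NP/PP)  <  k=6
[0,7] S  <  k=5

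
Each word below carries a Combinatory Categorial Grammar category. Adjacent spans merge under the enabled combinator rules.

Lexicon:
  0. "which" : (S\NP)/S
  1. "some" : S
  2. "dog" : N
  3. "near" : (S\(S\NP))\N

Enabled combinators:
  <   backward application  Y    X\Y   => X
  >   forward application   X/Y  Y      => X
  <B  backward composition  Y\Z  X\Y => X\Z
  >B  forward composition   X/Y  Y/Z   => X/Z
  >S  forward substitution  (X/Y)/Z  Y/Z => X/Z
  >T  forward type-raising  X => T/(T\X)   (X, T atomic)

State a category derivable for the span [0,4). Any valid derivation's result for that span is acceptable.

S

[0,4] S   <
  [0,2] S\NP   >
    [0,1] "which" : (S\NP)/S
    [1,2] "some" : S
  [2,4] S\(S\NP)   <
    [2,3] "dog" : N
    [3,4] "near" : (S\(S\NP))\N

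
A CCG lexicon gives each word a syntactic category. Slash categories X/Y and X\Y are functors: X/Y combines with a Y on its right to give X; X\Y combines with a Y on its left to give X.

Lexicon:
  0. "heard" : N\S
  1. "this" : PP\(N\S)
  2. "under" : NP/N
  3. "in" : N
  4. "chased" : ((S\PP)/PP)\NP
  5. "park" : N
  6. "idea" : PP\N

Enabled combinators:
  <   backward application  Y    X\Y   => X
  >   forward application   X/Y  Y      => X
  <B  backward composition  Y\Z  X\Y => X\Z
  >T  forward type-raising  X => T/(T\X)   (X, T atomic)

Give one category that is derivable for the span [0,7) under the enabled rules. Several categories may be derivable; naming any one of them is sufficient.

[0,7] S   <
  [0,2] PP   <
    [0,1] "heard" : N\S
    [1,2] "this" : PP\(N\S)
  [2,7] S\PP   >
    [2,5] (S\PP)/PP   <
      [2,4] NP   >
        [2,3] "under" : NP/N
        [3,4] "in" : N
      [4,5] "chased" : ((S\PP)/PP)\NP
    [5,7] PP   >
      [5,6] PP/(PP\N)   >T
        [5,6] "park" : N
      [6,7] "idea" : PP\N

S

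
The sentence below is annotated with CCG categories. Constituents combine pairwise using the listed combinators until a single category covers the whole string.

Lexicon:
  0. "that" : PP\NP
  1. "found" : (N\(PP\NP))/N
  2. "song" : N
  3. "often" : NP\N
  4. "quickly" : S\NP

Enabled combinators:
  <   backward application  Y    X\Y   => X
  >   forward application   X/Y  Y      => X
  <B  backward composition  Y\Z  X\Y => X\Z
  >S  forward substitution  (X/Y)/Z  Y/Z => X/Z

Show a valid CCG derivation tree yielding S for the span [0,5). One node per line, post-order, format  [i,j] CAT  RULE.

[0,5] S   <
  [0,3] N   <
    [0,1] "that" : PP\NP
    [1,3] N\(PP\NP)   >
      [1,2] "found" : (N\(PP\NP))/N
      [2,3] "song" : N
  [3,5] S\N   <B
    [3,4] "often" : NP\N
    [4,5] "quickly" : S\NP

[0,1] PP\NP  lex  "that"
[1,2] (N\(PP\NP))/N  lex  "found"
[2,3] N  lex  "song"
[1,3] N\(PP\NP)  >  k=2
[0,3] N  <  k=1
[3,4] NP\N  lex  "often"
[4,5] S\NP  lex  "quickly"
[3,5] S\N  <B  k=4
[0,5] S  <  k=3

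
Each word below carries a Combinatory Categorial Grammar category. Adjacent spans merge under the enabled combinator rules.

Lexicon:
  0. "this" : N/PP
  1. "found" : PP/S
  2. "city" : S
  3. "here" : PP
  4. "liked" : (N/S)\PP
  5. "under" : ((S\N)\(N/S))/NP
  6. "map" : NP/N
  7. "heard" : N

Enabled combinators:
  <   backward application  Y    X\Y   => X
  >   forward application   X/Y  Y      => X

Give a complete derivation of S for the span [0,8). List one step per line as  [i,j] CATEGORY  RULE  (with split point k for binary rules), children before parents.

[0,8] S   <
  [0,3] N   >
    [0,1] "this" : N/PP
    [1,3] PP   >
      [1,2] "found" : PP/S
      [2,3] "city" : S
  [3,8] S\N   <
    [3,5] N/S   <
      [3,4] "here" : PP
      [4,5] "liked" : (N/S)\PP
    [5,8] (S\N)\(N/S)   >
      [5,6] "under" : ((S\N)\(N/S))/NP
      [6,8] NP   >
        [6,7] "map" : NP/N
        [7,8] "heard" : N

[0,1] N/PP  lex  "this"
[1,2] PP/S  lex  "found"
[2,3] S  lex  "city"
[1,3] PP  >  k=2
[0,3] N  >  k=1
[3,4] PP  lex  "here"
[4,5] (N/S)\PP  lex  "liked"
[3,5] N/S  <  k=4
[5,6] ((S\N)\(N/S))/NP  lex  "under"
[6,7] NP/N  lex  "map"
[7,8] N  lex  "heard"
[6,8] NP  >  k=7
[5,8] (S\N)\(N/S)  >  k=6
[3,8] S\N  <  k=5
[0,8] S  <  k=3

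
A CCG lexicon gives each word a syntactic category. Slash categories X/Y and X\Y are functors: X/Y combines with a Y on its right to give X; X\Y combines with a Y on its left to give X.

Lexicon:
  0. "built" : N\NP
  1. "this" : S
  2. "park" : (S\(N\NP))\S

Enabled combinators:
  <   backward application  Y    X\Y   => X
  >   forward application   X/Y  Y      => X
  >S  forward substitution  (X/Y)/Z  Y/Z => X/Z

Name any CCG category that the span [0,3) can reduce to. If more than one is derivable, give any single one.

[0,3] S   <
  [0,1] "built" : N\NP
  [1,3] S\(N\NP)   <
    [1,2] "this" : S
    [2,3] "park" : (S\(N\NP))\S

S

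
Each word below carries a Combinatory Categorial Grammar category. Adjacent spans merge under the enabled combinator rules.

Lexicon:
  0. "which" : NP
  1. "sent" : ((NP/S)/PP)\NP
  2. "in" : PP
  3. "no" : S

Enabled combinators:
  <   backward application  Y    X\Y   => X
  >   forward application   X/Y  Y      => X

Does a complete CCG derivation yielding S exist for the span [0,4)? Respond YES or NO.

NP ((NP/S)/PP)\NP PP S
CKY chart[0,4] = {NP}; S ∉ chart

NO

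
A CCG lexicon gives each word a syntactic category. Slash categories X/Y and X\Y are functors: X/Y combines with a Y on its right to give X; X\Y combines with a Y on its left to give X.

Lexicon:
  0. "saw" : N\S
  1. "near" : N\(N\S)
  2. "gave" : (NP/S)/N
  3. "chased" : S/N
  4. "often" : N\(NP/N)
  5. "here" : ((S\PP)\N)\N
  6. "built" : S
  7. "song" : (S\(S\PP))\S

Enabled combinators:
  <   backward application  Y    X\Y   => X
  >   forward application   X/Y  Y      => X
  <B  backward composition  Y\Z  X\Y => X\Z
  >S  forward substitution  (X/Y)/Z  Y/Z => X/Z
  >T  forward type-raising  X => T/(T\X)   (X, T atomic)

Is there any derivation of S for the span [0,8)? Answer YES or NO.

[0,8] S   <
  [0,6] S\PP   <
    [0,2] N   <
      [0,1] "saw" : N\S
      [1,2] "near" : N\(N\S)
    [2,6] (S\PP)\N   <
      [2,5] N   <
        [2,4] NP/N   >S
          [2,3] "gave" : (NP/S)/N
          [3,4] "chased" : S/N
        [4,5] "often" : N\(NP/N)
      [5,6] "here" : ((S\PP)\N)\N
  [6,8] S\(S\PP)   <
    [6,7] "built" : S
    [7,8] "song" : (S\(S\PP))\S

YES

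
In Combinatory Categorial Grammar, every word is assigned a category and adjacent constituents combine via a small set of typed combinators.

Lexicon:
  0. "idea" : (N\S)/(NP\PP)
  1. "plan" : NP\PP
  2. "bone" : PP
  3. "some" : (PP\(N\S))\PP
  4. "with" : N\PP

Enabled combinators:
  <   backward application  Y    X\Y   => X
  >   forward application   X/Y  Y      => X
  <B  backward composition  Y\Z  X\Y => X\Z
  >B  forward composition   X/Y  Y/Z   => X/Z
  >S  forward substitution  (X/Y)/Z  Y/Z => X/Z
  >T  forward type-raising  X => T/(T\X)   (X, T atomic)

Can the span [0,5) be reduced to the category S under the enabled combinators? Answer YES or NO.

NO

(N\S)/(NP\PP) NP\PP PP (PP\(N\S))\PP N\PP
CKY chart[0,5] = {N, N/(N\N), NP/(NP\N), PP/(PP\N), S/(S\N)}; S ∉ chart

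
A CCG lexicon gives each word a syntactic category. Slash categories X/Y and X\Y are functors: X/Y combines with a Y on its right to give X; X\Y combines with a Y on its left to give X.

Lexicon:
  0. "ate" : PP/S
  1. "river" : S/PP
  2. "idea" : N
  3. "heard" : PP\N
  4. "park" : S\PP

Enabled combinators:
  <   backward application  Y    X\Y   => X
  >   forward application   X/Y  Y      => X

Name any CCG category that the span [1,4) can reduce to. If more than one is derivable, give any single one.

S

[0,5] S   <
  [0,4] PP   >
    [0,1] "ate" : PP/S
    [1,4] S   >
      [1,2] "river" : S/PP
      [2,4] PP   <
        [2,3] "idea" : N
        [3,4] "heard" : PP\N
  [4,5] "park" : S\PP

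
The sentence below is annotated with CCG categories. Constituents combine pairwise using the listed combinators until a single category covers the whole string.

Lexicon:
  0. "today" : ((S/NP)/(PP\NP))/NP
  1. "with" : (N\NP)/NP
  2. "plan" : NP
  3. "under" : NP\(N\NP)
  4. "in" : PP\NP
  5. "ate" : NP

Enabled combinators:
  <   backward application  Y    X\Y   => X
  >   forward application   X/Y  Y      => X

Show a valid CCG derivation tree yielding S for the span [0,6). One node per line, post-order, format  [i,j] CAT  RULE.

[0,1] ((S/NP)/(PP\NP))/NP  lex  "today"
[1,2] (N\NP)/NP  lex  "with"
[2,3] NP  lex  "plan"
[1,3] N\NP  >  k=2
[3,4] NP\(N\NP)  lex  "under"
[1,4] NP  <  k=3
[0,4] (S/NP)/(PP\NP)  >  k=1
[4,5] PP\NP  lex  "in"
[0,5] S/NP  >  k=4
[5,6] NP  lex  "ate"
[0,6] S  >  k=5

[0,6] S   >
  [0,5] S/NP   >
    [0,4] (S/NP)/(PP\NP)   >
      [0,1] "today" : ((S/NP)/(PP\NP))/NP
      [1,4] NP   <
        [1,3] N\NP   >
          [1,2] "with" : (N\NP)/NP
          [2,3] "plan" : NP
        [3,4] "under" : NP\(N\NP)
    [4,5] "in" : PP\NP
  [5,6] "ate" : NP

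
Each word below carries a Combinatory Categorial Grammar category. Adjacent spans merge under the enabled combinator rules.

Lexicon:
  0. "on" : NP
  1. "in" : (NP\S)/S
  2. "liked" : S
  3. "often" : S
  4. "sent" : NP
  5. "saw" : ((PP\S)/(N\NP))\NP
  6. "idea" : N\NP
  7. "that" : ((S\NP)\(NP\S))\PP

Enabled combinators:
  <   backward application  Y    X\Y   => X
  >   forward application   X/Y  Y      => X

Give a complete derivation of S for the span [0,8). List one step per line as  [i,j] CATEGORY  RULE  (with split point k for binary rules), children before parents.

[0,1] NP  lex  "on"
[1,2] (NP\S)/S  lex  "in"
[2,3] S  lex  "liked"
[1,3] NP\S  >  k=2
[3,4] S  lex  "often"
[4,5] NP  lex  "sent"
[5,6] ((PP\S)/(N\NP))\NP  lex  "saw"
[4,6] (PP\S)/(N\NP)  <  k=5
[6,7] N\NP  lex  "idea"
[4,7] PP\S  >  k=6
[3,7] PP  <  k=4
[7,8] ((S\NP)\(NP\S))\PP  lex  "that"
[3,8] (S\NP)\(NP\S)  <  k=7
[1,8] S\NP  <  k=3
[0,8] S  <  k=1

[0,8] S   <
  [0,1] "on" : NP
  [1,8] S\NP   <
    [1,3] NP\S   >
      [1,2] "in" : (NP\S)/S
      [2,3] "liked" : S
    [3,8] (S\NP)\(NP\S)   <
      [3,7] PP   <
        [3,4] "often" : S
        [4,7] PP\S   >
          [4,6] (PP\S)/(N\NP)   <
            [4,5] "sent" : NP
            [5,6] "saw" : ((PP\S)/(N\NP))\NP
          [6,7] "idea" : N\NP
      [7,8] "that" : ((S\NP)\(NP\S))\PP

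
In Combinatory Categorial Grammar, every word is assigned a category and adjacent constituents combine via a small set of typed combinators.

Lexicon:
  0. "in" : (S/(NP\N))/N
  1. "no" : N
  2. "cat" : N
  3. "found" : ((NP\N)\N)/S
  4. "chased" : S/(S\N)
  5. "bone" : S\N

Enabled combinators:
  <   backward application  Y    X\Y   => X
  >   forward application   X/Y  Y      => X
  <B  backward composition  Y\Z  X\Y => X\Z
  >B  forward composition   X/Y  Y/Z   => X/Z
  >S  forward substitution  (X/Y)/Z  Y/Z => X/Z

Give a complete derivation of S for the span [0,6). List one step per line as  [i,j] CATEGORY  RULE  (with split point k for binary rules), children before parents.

[0,6] S   >
  [0,2] S/(NP\N)   >
    [0,1] "in" : (S/(NP\N))/N
    [1,2] "no" : N
  [2,6] NP\N   <
    [2,3] "cat" : N
    [3,6] (NP\N)\N   >
      [3,4] "found" : ((NP\N)\N)/S
      [4,6] S   >
        [4,5] "chased" : S/(S\N)
        [5,6] "bone" : S\N

[0,1] (S/(NP\N))/N  lex  "in"
[1,2] N  lex  "no"
[0,2] S/(NP\N)  >  k=1
[2,3] N  lex  "cat"
[3,4] ((NP\N)\N)/S  lex  "found"
[4,5] S/(S\N)  lex  "chased"
[5,6] S\N  lex  "bone"
[4,6] S  >  k=5
[3,6] (NP\N)\N  >  k=4
[2,6] NP\N  <  k=3
[0,6] S  >  k=2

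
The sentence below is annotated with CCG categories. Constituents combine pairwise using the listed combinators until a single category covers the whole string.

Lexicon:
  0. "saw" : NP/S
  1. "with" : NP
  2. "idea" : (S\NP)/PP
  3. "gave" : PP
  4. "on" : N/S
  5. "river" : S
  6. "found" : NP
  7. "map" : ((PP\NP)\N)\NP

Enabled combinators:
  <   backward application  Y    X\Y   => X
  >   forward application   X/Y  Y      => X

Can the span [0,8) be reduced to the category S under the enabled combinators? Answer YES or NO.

NP/S NP (S\NP)/PP PP N/S S NP ((PP\NP)\N)\NP
CKY chart[0,8] = {PP}; S ∉ chart

NO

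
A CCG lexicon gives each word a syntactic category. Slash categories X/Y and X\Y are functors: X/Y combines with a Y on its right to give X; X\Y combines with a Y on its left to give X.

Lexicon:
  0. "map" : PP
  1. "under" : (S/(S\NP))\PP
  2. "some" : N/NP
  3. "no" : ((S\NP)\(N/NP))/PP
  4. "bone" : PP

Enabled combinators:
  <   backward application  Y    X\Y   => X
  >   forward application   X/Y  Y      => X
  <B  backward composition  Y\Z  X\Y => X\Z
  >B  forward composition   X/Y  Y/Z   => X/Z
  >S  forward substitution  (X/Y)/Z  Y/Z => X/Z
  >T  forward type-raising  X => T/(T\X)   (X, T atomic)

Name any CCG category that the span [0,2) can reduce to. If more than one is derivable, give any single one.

S/(S\NP)

[0,5] S   >
  [0,2] S/(S\NP)   <
    [0,1] "map" : PP
    [1,2] "under" : (S/(S\NP))\PP
  [2,5] S\NP   <
    [2,3] "some" : N/NP
    [3,5] (S\NP)\(N/NP)   >
      [3,4] "no" : ((S\NP)\(N/NP))/PP
      [4,5] "bone" : PP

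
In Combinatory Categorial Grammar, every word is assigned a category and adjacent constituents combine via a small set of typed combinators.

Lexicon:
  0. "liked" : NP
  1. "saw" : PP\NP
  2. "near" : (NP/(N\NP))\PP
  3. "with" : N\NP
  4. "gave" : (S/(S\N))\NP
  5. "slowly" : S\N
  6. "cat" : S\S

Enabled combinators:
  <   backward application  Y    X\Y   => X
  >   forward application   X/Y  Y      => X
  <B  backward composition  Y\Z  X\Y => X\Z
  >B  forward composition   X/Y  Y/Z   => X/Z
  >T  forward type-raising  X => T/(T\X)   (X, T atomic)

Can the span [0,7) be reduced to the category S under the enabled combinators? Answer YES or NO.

[0,7] S   >
  [0,5] S/(S\N)   <
    [0,4] NP   >
      [0,3] NP/(N\NP)   <
        [0,2] PP   >
          [0,1] PP/(PP\NP)   >T
            [0,1] "liked" : NP
          [1,2] "saw" : PP\NP
        [2,3] "near" : (NP/(N\NP))\PP
      [3,4] "with" : N\NP
    [4,5] "gave" : (S/(S\N))\NP
  [5,7] S\N   <B
    [5,6] "slowly" : S\N
    [6,7] "cat" : S\S

YES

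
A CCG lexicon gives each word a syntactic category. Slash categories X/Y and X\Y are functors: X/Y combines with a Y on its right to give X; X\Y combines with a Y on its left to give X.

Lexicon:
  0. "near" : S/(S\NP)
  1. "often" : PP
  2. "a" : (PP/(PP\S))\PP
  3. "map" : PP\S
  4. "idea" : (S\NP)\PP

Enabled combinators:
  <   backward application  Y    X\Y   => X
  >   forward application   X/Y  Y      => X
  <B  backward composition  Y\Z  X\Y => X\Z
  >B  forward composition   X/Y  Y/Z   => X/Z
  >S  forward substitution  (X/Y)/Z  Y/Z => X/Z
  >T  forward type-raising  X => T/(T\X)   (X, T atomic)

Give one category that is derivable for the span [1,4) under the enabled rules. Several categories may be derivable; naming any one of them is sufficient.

PP

[0,5] S   >
  [0,1] "near" : S/(S\NP)
  [1,5] S\NP   <
    [1,4] PP   >
      [1,3] PP/(PP\S)   <
        [1,2] "often" : PP
        [2,3] "a" : (PP/(PP\S))\PP
      [3,4] "map" : PP\S
    [4,5] "idea" : (S\NP)\PP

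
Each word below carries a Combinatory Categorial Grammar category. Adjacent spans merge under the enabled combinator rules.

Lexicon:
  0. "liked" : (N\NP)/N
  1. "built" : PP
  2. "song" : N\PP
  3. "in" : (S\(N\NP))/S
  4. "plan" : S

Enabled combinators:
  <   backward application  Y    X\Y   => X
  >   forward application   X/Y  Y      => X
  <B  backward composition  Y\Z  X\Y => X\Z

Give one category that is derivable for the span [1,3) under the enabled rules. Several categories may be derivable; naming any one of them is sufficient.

N

[0,5] S   <
  [0,3] N\NP   >
    [0,1] "liked" : (N\NP)/N
    [1,3] N   <
      [1,2] "built" : PP
      [2,3] "song" : N\PP
  [3,5] S\(N\NP)   >
    [3,4] "in" : (S\(N\NP))/S
    [4,5] "plan" : S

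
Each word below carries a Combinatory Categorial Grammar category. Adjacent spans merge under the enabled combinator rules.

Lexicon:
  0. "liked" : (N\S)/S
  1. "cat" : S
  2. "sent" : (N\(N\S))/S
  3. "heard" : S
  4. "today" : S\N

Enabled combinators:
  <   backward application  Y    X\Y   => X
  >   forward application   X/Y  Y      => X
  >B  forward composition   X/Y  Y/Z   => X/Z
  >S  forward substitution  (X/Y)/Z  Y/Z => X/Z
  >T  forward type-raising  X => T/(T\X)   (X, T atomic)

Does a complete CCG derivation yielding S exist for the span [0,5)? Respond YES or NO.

YES

[0,5] S   <
  [0,4] N   <
    [0,2] N\S   >
      [0,1] "liked" : (N\S)/S
      [1,2] "cat" : S
    [2,4] N\(N\S)   >
      [2,3] "sent" : (N\(N\S))/S
      [3,4] "heard" : S
  [4,5] "today" : S\N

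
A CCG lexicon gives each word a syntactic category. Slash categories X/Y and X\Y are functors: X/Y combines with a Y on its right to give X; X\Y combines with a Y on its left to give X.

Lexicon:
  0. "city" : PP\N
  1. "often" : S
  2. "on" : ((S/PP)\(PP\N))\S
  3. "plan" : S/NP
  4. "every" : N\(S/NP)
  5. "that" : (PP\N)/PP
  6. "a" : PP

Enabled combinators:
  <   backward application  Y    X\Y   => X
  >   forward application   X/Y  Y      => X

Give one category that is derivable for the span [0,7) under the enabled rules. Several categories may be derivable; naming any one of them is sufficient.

S

[0,7] S   >
  [0,3] S/PP   <
    [0,1] "city" : PP\N
    [1,3] (S/PP)\(PP\N)   <
      [1,2] "often" : S
      [2,3] "on" : ((S/PP)\(PP\N))\S
  [3,7] PP   <
    [3,5] N   <
      [3,4] "plan" : S/NP
      [4,5] "every" : N\(S/NP)
    [5,7] PP\N   >
      [5,6] "that" : (PP\N)/PP
      [6,7] "a" : PP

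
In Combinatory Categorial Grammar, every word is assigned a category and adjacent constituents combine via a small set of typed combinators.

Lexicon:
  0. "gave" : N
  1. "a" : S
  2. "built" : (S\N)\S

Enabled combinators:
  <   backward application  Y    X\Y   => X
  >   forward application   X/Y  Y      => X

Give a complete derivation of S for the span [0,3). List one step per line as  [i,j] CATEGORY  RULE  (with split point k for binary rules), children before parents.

[0,3] S   <
  [0,1] "gave" : N
  [1,3] S\N   <
    [1,2] "a" : S
    [2,3] "built" : (S\N)\S

[0,1] N  lex  "gave"
[1,2] S  lex  "a"
[2,3] (S\N)\S  lex  "built"
[1,3] S\N  <  k=2
[0,3] S  <  k=1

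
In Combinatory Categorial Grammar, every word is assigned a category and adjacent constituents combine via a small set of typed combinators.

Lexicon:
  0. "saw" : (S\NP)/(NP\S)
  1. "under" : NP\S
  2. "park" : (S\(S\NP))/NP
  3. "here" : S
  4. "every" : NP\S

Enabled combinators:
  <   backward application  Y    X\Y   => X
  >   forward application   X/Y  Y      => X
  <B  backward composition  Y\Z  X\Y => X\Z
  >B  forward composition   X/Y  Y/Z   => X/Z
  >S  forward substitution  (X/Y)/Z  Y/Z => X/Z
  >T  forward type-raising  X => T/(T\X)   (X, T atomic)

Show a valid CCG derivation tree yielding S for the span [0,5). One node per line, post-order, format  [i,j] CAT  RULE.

[0,5] S   <
  [0,2] S\NP   >
    [0,1] "saw" : (S\NP)/(NP\S)
    [1,2] "under" : NP\S
  [2,5] S\(S\NP)   >
    [2,3] "park" : (S\(S\NP))/NP
    [3,5] NP   >
      [3,4] NP/(NP\S)   >T
        [3,4] "here" : S
      [4,5] "every" : NP\S

[0,1] (S\NP)/(NP\S)  lex  "saw"
[1,2] NP\S  lex  "under"
[0,2] S\NP  >  k=1
[2,3] (S\(S\NP))/NP  lex  "park"
[3,4] S  lex  "here"
[3,4] NP/(NP\S)  >T
[4,5] NP\S  lex  "every"
[3,5] NP  >  k=4
[2,5] S\(S\NP)  >  k=3
[0,5] S  <  k=2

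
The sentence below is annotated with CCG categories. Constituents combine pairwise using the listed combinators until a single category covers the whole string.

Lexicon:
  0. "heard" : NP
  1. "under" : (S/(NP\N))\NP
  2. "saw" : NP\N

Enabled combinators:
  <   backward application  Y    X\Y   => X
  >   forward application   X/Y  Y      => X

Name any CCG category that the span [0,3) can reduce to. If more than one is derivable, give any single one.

S

[0,3] S   >
  [0,2] S/(NP\N)   <
    [0,1] "heard" : NP
    [1,2] "under" : (S/(NP\N))\NP
  [2,3] "saw" : NP\N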